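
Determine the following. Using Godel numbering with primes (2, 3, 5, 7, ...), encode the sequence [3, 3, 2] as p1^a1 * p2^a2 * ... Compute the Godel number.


Encode each element as an exponent of the corresponding prime:
  2^3 = 8
  3^3 = 27
  5^2 = 25
Product = 8 * 27 * 25 = 5400

5400


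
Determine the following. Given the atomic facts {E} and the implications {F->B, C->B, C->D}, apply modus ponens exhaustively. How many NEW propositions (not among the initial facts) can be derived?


Initial facts: {E}
Apply modus ponens to closure:
  (no implication fires)
Final known: {E}
New propositions: {(none)}
Count = 0

0


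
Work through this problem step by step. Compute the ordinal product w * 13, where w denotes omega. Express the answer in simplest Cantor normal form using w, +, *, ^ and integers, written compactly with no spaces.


Compute w * 13.
Ordinal * is associative and left-distributive over +, but NOT commutative; for finite n>1, n*w = w but w*n stays w*n.
w * 13 means 13 copies of w concatenated: w*13.
Result = w*13

w*13


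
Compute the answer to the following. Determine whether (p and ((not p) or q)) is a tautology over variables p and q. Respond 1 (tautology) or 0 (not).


Check all 4 assignments:
p=0, q=0: 0
p=0, q=1: 0
p=1, q=0: 0
p=1, q=1: 1
Satisfying count = 1/4.
Tautology iff count = 4: no.

0


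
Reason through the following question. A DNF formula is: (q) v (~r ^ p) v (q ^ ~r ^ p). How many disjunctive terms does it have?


A DNF formula is a disjunction of terms (conjunctions).
Terms are separated by v.
Counting the disjuncts: 3 terms.

3


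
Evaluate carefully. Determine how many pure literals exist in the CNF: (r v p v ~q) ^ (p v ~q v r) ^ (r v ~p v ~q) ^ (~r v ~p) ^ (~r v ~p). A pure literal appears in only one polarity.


Check each variable for pure literal status:
p: mixed (not pure)
q: pure negative
r: mixed (not pure)
Pure literal count = 1

1


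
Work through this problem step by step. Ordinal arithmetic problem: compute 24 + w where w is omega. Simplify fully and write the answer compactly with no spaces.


Compute 24 + w.
Ordinal + is associative but NOT commutative; for finite n>0, n + w = w but w + n stays w+n.
Any finite left addend is absorbed by w on the right: 24 + w = w.
Result = w

w


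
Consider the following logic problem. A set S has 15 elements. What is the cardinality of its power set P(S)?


The power set of a set with n elements has 2^n elements.
|P(S)| = 2^15 = 32768

32768


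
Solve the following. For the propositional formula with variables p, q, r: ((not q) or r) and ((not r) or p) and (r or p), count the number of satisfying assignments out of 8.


Evaluate all 8 assignments for p, q, r:
p=0, q=0, r=0: 0
p=0, q=0, r=1: 0
p=0, q=1, r=0: 0
p=0, q=1, r=1: 0
p=1, q=0, r=0: 1
p=1, q=0, r=1: 1
p=1, q=1, r=0: 0
p=1, q=1, r=1: 1
Satisfying count = 3

3


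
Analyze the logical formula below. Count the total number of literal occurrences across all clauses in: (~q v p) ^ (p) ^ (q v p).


Counting literals in each clause:
Clause 1: 2 literal(s)
Clause 2: 1 literal(s)
Clause 3: 2 literal(s)
Total = 5

5


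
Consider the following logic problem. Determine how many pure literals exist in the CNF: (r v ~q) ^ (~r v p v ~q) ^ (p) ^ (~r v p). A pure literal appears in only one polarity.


Check each variable for pure literal status:
p: pure positive
q: pure negative
r: mixed (not pure)
Pure literal count = 2

2


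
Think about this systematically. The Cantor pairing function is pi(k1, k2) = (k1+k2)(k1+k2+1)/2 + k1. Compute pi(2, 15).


k1 + k2 = 17
(k1+k2)(k1+k2+1)/2 = 17 * 18 / 2 = 153
pi = 153 + 2 = 155

155


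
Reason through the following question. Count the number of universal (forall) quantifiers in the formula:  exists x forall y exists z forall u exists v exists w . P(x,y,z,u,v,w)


Quantifier prefix: exists x forall y exists z forall u exists v exists w
Mark each quantifier type:
  E U E U E E
Universal count = 2, Existential count = 4
Asked for universal (forall) quantifiers: 2

2


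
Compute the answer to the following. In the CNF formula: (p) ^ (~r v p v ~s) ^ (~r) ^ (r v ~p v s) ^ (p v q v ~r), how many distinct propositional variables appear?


Identify each variable that appears in the formula.
Variables found: p, q, r, s
Count = 4

4


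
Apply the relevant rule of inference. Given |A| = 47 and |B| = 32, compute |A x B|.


The Cartesian product A x B contains all ordered pairs (a, b).
|A x B| = |A| * |B| = 47 * 32 = 1504

1504


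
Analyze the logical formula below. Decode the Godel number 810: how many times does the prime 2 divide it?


Factorize 810 by dividing by 2 repeatedly.
Division steps: 2 divides 810 exactly 1 time(s).
Exponent of 2 = 1

1


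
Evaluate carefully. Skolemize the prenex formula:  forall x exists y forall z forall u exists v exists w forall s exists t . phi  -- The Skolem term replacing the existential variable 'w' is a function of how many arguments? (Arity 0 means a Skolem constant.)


Quantifier prefix: forall x exists y forall z forall u exists v exists w forall s exists t
'w' is existentially quantified at position 6.
Universal variables preceding it: x, z, u
Skolem function arity = 3

3


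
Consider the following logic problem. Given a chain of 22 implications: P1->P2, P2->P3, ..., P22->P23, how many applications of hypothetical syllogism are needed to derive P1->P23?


With 22 implications in a chain connecting 23 propositions:
P1->P2, P2->P3, ..., P22->P23
Steps needed = (number of implications) - 1 = 22 - 1 = 21

21


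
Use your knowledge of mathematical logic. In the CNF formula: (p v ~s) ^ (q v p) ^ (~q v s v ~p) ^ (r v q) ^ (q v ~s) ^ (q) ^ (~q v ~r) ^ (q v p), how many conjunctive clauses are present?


A CNF formula is a conjunction of clauses.
Clauses are separated by ^.
Counting the conjuncts: 8 clauses.

8


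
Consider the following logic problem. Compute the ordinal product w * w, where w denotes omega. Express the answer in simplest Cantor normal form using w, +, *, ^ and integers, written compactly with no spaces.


Compute w * w.
Ordinal * is associative and left-distributive over +, but NOT commutative; for finite n>1, n*w = w but w*n stays w*n.
w * w = w^2 by definition.
Result = w^2

w^2


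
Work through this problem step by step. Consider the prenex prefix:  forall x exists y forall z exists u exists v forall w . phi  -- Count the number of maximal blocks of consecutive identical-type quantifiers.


Quantifier-type sequence: A E A E E A  (A=forall, E=exists)
Group into maximal same-type runs:
  Ax1 | Ex1 | Ax1 | Ex2 | Ax1
Number of blocks = 5

5


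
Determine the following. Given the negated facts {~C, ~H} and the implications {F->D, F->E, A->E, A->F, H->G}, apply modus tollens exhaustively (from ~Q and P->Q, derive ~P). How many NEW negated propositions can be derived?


Initial negated facts: {~C, ~H}
Apply modus tollens to closure:
  (no implication fires)
Final negated: {~C, ~H}
New negations: {(none)}
Count = 0

0


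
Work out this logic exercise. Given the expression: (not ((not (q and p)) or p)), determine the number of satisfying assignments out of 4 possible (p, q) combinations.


Check all 4 assignments:
p=0, q=0: 0
p=0, q=1: 0
p=1, q=0: 0
p=1, q=1: 0
Count of True = 0

0


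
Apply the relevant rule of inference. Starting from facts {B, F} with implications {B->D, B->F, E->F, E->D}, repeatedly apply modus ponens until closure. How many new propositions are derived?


Initial facts: {B, F}
Apply modus ponens to closure:
  B and B->D  =>  D
Final known: {B, D, F}
New propositions: {D}
Count = 1

1


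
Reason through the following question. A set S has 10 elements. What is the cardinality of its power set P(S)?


The power set of a set with n elements has 2^n elements.
|P(S)| = 2^10 = 1024

1024


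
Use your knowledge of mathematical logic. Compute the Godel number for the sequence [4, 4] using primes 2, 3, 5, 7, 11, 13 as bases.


Encode each element as an exponent of the corresponding prime:
  2^4 = 16
  3^4 = 81
Product = 16 * 81 = 1296

1296


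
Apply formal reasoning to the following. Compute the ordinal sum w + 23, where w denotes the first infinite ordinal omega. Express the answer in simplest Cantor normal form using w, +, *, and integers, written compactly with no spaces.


Compute w + 23.
Ordinal + is associative but NOT commutative; for finite n>0, n + w = w but w + n stays w+n.
w + 23 is already in normal form (a successor ordinal beyond w).
Result = w+23

w+23


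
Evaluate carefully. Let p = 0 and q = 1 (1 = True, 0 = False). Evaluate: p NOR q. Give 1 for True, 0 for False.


p = 0, q = 1
Operation: p NOR q
Evaluate: 0 NOR 1 = 0

0


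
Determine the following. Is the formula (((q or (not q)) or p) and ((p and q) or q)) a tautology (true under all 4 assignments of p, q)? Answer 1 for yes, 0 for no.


Check all 4 assignments:
p=0, q=0: 0
p=0, q=1: 1
p=1, q=0: 0
p=1, q=1: 1
Satisfying count = 2/4.
Tautology iff count = 4: no.

0


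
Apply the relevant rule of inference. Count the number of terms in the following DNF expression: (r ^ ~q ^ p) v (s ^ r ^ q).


A DNF formula is a disjunction of terms (conjunctions).
Terms are separated by v.
Counting the disjuncts: 2 terms.

2


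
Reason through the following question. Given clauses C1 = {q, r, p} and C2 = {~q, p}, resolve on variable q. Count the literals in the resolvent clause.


Remove q from C1 and ~q from C2.
C1 remainder: {r, p}
C2 remainder: {p}
Union (resolvent): {p, r}
Resolvent has 2 literal(s).

2


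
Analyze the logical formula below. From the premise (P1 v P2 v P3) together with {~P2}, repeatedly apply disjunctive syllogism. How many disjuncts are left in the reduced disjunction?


Original disjuncts (3): P1, P2, P3
Negated (eliminate): ~P2
Remaining disjuncts: P1, P3
Count = 3 - 1 = 2

2


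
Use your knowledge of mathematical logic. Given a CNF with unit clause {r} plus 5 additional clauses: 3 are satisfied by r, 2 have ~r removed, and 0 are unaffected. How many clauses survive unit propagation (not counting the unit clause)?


Satisfied (removed): 3
Shortened (remain): 2
Unchanged (remain): 0
Remaining = 2 + 0 = 2

2


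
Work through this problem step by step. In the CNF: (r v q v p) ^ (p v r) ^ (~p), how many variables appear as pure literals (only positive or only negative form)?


Check each variable for pure literal status:
p: mixed (not pure)
q: pure positive
r: pure positive
Pure literal count = 2

2


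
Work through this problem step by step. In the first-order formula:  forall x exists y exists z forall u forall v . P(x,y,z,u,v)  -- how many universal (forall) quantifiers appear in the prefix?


Quantifier prefix: forall x exists y exists z forall u forall v
Mark each quantifier type:
  U E E U U
Universal count = 3, Existential count = 2
Asked for universal (forall) quantifiers: 3

3


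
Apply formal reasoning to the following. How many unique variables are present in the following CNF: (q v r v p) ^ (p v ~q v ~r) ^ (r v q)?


Identify each variable that appears in the formula.
Variables found: p, q, r
Count = 3

3


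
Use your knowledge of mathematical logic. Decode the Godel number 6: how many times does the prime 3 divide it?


Factorize 6 by dividing by 3 repeatedly.
Division steps: 3 divides 6 exactly 1 time(s).
Exponent of 3 = 1

1


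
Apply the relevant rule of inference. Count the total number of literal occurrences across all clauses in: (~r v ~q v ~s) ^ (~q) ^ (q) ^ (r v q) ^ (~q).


Counting literals in each clause:
Clause 1: 3 literal(s)
Clause 2: 1 literal(s)
Clause 3: 1 literal(s)
Clause 4: 2 literal(s)
Clause 5: 1 literal(s)
Total = 8

8


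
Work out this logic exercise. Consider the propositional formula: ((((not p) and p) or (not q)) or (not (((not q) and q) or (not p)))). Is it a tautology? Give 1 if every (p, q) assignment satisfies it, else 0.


Check all 4 assignments:
p=0, q=0: 1
p=0, q=1: 0
p=1, q=0: 1
p=1, q=1: 1
Satisfying count = 3/4.
Tautology iff count = 4: no.

0


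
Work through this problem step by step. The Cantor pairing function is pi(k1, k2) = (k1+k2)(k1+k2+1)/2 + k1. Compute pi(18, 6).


k1 + k2 = 24
(k1+k2)(k1+k2+1)/2 = 24 * 25 / 2 = 300
pi = 300 + 18 = 318

318


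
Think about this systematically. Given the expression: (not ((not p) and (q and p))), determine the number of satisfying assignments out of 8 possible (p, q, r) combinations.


Check all 8 assignments:
p=0, q=0, r=0: 1
p=0, q=0, r=1: 1
p=0, q=1, r=0: 1
p=0, q=1, r=1: 1
p=1, q=0, r=0: 1
p=1, q=0, r=1: 1
p=1, q=1, r=0: 1
p=1, q=1, r=1: 1
Count of True = 8

8


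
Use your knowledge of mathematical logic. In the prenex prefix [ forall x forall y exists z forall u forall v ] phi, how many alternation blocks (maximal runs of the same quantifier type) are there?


Quantifier-type sequence: A A E A A  (A=forall, E=exists)
Group into maximal same-type runs:
  Ax2 | Ex1 | Ax2
Number of blocks = 3

3


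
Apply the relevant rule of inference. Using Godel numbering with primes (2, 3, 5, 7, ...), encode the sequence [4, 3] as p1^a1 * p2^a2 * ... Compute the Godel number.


Encode each element as an exponent of the corresponding prime:
  2^4 = 16
  3^3 = 27
Product = 16 * 27 = 432

432


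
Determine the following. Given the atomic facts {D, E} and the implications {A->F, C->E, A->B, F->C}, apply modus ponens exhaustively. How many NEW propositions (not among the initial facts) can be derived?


Initial facts: {D, E}
Apply modus ponens to closure:
  (no implication fires)
Final known: {D, E}
New propositions: {(none)}
Count = 0

0


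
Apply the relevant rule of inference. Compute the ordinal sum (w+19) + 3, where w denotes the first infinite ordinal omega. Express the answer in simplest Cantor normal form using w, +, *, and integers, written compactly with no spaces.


Compute (w+19) + 3.
Ordinal + is associative but NOT commutative; for finite n>0, n + w = w but w + n stays w+n.
By associativity: (w+19) + 3 = w + (19+3) = w+22.
Result = w+22

w+22


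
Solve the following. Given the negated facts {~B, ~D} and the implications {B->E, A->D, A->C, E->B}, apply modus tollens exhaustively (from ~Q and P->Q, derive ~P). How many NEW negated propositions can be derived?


Initial negated facts: {~B, ~D}
Apply modus tollens to closure:
  ~D and A->D  =>  ~A
  ~B and E->B  =>  ~E
Final negated: {~A, ~B, ~D, ~E}
New negations: {~A, ~E}
Count = 2

2


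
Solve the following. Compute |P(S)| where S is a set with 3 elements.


The power set of a set with n elements has 2^n elements.
|P(S)| = 2^3 = 8

8


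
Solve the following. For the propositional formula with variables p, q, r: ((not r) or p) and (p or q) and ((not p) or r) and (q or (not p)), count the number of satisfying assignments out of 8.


Evaluate all 8 assignments for p, q, r:
p=0, q=0, r=0: 0
p=0, q=0, r=1: 0
p=0, q=1, r=0: 1
p=0, q=1, r=1: 0
p=1, q=0, r=0: 0
p=1, q=0, r=1: 0
p=1, q=1, r=0: 0
p=1, q=1, r=1: 1
Satisfying count = 2

2


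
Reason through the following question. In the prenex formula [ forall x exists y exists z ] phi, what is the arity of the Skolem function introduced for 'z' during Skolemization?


Quantifier prefix: forall x exists y exists z
'z' is existentially quantified at position 3.
Universal variables preceding it: x
Skolem function arity = 1

1


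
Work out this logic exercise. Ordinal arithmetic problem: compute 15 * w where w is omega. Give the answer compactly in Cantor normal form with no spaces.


Compute 15 * w.
Ordinal * is associative and left-distributive over +, but NOT commutative; for finite n>1, n*w = w but w*n stays w*n.
For finite n>0, n * w = sup{n*k : k<w} = w. So 15 * w = w.
Result = w

w


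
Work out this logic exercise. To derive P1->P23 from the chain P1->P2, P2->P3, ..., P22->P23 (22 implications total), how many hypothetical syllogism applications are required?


With 22 implications in a chain connecting 23 propositions:
P1->P2, P2->P3, ..., P22->P23
Steps needed = (number of implications) - 1 = 22 - 1 = 21

21


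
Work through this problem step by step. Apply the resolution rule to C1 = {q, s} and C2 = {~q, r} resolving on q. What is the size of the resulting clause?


Remove q from C1 and ~q from C2.
C1 remainder: {s}
C2 remainder: {r}
Union (resolvent): {r, s}
Resolvent has 2 literal(s).

2


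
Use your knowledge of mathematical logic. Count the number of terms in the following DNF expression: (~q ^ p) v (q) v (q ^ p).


A DNF formula is a disjunction of terms (conjunctions).
Terms are separated by v.
Counting the disjuncts: 3 terms.

3


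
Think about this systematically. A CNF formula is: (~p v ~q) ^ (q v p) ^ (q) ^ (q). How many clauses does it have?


A CNF formula is a conjunction of clauses.
Clauses are separated by ^.
Counting the conjuncts: 4 clauses.

4


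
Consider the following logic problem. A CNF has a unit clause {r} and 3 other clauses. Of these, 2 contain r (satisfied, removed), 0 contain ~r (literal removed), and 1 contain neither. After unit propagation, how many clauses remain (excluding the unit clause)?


Satisfied (removed): 2
Shortened (remain): 0
Unchanged (remain): 1
Remaining = 0 + 1 = 1

1


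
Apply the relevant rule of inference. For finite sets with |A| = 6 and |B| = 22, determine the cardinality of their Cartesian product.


The Cartesian product A x B contains all ordered pairs (a, b).
|A x B| = |A| * |B| = 6 * 22 = 132

132


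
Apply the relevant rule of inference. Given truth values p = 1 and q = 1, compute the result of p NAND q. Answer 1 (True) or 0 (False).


p = 1, q = 1
Operation: p NAND q
Evaluate: 1 NAND 1 = 0

0


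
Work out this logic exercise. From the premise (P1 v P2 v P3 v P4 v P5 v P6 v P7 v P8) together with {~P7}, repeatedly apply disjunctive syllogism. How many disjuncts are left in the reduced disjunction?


Original disjuncts (8): P1, P2, P3, P4, P5, P6, P7, P8
Negated (eliminate): ~P7
Remaining disjuncts: P1, P2, P3, P4, P5, P6, P8
Count = 8 - 1 = 7

7


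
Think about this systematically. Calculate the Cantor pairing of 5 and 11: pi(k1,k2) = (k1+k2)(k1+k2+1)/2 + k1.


k1 + k2 = 16
(k1+k2)(k1+k2+1)/2 = 16 * 17 / 2 = 136
pi = 136 + 5 = 141

141


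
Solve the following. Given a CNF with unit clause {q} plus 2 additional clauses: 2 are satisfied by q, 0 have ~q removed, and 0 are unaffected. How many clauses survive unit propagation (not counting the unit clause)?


Satisfied (removed): 2
Shortened (remain): 0
Unchanged (remain): 0
Remaining = 0 + 0 = 0

0


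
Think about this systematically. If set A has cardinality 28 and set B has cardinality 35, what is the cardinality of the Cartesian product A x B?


The Cartesian product A x B contains all ordered pairs (a, b).
|A x B| = |A| * |B| = 28 * 35 = 980

980


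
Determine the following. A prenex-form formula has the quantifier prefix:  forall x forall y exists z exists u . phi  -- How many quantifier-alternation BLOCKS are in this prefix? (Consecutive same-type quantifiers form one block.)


Quantifier-type sequence: A A E E  (A=forall, E=exists)
Group into maximal same-type runs:
  Ax2 | Ex2
Number of blocks = 2

2


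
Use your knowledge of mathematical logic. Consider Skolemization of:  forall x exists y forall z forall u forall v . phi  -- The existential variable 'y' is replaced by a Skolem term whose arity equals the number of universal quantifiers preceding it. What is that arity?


Quantifier prefix: forall x exists y forall z forall u forall v
'y' is existentially quantified at position 2.
Universal variables preceding it: x
Skolem function arity = 1

1


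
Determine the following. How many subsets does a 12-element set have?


The power set of a set with n elements has 2^n elements.
|P(S)| = 2^12 = 4096

4096


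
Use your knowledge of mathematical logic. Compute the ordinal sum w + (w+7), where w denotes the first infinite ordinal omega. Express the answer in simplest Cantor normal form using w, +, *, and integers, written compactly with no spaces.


Compute w + (w+7).
Ordinal + is associative but NOT commutative; for finite n>0, n + w = w but w + n stays w+n.
w + (w+7) = (w+w) + 7 = w*2+7.
Result = w*2+7

w*2+7


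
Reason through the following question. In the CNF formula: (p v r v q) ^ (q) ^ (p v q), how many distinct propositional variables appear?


Identify each variable that appears in the formula.
Variables found: p, q, r
Count = 3

3


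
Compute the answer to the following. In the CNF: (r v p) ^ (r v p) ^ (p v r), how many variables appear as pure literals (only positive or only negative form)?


Check each variable for pure literal status:
p: pure positive
q: absent (not pure)
r: pure positive
Pure literal count = 2

2


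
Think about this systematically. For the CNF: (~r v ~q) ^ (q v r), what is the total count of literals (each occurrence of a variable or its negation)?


Counting literals in each clause:
Clause 1: 2 literal(s)
Clause 2: 2 literal(s)
Total = 4

4


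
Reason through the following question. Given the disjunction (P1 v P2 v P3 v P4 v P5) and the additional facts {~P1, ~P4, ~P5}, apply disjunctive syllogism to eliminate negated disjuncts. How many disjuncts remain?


Original disjuncts (5): P1, P2, P3, P4, P5
Negated (eliminate): ~P1, ~P4, ~P5
Remaining disjuncts: P2, P3
Count = 5 - 3 = 2

2


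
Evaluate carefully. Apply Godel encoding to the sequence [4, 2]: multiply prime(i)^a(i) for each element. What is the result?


Encode each element as an exponent of the corresponding prime:
  2^4 = 16
  3^2 = 9
Product = 16 * 9 = 144

144


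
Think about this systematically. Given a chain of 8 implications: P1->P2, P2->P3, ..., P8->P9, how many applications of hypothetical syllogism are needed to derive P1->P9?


With 8 implications in a chain connecting 9 propositions:
P1->P2, P2->P3, ..., P8->P9
Steps needed = (number of implications) - 1 = 8 - 1 = 7

7


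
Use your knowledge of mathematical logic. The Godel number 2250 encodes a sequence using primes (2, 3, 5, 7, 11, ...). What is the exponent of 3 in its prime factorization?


Factorize 2250 by dividing by 3 repeatedly.
Division steps: 3 divides 2250 exactly 2 time(s).
Exponent of 3 = 2

2


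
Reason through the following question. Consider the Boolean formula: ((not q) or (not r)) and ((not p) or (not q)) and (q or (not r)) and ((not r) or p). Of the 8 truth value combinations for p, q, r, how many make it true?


Evaluate all 8 assignments for p, q, r:
p=0, q=0, r=0: 1
p=0, q=0, r=1: 0
p=0, q=1, r=0: 1
p=0, q=1, r=1: 0
p=1, q=0, r=0: 1
p=1, q=0, r=1: 0
p=1, q=1, r=0: 0
p=1, q=1, r=1: 0
Satisfying count = 3

3


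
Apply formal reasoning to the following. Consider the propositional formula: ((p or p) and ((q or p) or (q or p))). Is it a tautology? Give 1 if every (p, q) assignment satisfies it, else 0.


Check all 4 assignments:
p=0, q=0: 0
p=0, q=1: 0
p=1, q=0: 1
p=1, q=1: 1
Satisfying count = 2/4.
Tautology iff count = 4: no.

0


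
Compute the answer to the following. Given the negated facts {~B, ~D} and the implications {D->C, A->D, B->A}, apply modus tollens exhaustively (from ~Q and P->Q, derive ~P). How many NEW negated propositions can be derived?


Initial negated facts: {~B, ~D}
Apply modus tollens to closure:
  ~D and A->D  =>  ~A
Final negated: {~A, ~B, ~D}
New negations: {~A}
Count = 1

1


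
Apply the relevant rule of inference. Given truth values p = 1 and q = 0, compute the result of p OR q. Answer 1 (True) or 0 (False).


p = 1, q = 0
Operation: p OR q
Evaluate: 1 OR 0 = 1

1


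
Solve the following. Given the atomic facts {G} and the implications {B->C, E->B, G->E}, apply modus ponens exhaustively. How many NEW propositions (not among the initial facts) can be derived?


Initial facts: {G}
Apply modus ponens to closure:
  G and G->E  =>  E
  E and E->B  =>  B
  B and B->C  =>  C
Final known: {B, C, E, G}
New propositions: {B, C, E}
Count = 3

3


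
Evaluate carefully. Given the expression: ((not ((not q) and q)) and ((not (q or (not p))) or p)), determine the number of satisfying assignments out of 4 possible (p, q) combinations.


Check all 4 assignments:
p=0, q=0: 0
p=0, q=1: 0
p=1, q=0: 1
p=1, q=1: 1
Count of True = 2

2


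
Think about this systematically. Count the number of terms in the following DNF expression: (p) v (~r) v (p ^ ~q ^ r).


A DNF formula is a disjunction of terms (conjunctions).
Terms are separated by v.
Counting the disjuncts: 3 terms.

3


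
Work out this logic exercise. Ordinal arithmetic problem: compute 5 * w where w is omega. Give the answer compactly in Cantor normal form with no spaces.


Compute 5 * w.
Ordinal * is associative and left-distributive over +, but NOT commutative; for finite n>1, n*w = w but w*n stays w*n.
For finite n>0, n * w = sup{n*k : k<w} = w. So 5 * w = w.
Result = w

w


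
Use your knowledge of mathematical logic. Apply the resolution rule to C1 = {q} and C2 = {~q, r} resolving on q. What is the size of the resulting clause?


Remove q from C1 and ~q from C2.
C1 remainder: {}
C2 remainder: {r}
Union (resolvent): {r}
Resolvent has 1 literal(s).

1


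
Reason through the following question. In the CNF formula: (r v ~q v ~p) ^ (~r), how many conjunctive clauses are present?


A CNF formula is a conjunction of clauses.
Clauses are separated by ^.
Counting the conjuncts: 2 clauses.

2


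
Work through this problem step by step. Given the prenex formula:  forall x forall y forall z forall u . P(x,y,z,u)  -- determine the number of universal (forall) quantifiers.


Quantifier prefix: forall x forall y forall z forall u
Mark each quantifier type:
  U U U U
Universal count = 4, Existential count = 0
Asked for universal (forall) quantifiers: 4

4


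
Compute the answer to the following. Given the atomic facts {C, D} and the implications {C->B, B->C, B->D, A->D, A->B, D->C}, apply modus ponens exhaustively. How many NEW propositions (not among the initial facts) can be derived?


Initial facts: {C, D}
Apply modus ponens to closure:
  C and C->B  =>  B
Final known: {B, C, D}
New propositions: {B}
Count = 1

1


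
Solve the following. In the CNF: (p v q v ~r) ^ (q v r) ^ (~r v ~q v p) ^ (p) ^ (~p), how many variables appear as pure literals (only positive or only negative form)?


Check each variable for pure literal status:
p: mixed (not pure)
q: mixed (not pure)
r: mixed (not pure)
Pure literal count = 0

0


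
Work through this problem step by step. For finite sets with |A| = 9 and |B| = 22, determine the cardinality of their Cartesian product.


The Cartesian product A x B contains all ordered pairs (a, b).
|A x B| = |A| * |B| = 9 * 22 = 198

198


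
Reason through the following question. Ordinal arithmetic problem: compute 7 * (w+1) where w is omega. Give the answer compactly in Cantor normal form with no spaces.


Compute 7 * (w+1).
Ordinal * is associative and left-distributive over +, but NOT commutative; for finite n>1, n*w = w but w*n stays w*n.
By left-distributivity: 7 * (w+1) = 7*w + 7*1 = w + 7 = w+7.
Result = w+7

w+7


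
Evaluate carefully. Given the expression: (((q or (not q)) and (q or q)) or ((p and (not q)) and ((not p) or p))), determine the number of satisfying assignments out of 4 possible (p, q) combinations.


Check all 4 assignments:
p=0, q=0: 0
p=0, q=1: 1
p=1, q=0: 1
p=1, q=1: 1
Count of True = 3

3


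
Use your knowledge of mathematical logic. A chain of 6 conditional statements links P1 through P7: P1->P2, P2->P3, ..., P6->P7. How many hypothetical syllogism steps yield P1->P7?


With 6 implications in a chain connecting 7 propositions:
P1->P2, P2->P3, ..., P6->P7
Steps needed = (number of implications) - 1 = 6 - 1 = 5

5


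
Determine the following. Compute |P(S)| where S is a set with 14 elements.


The power set of a set with n elements has 2^n elements.
|P(S)| = 2^14 = 16384

16384


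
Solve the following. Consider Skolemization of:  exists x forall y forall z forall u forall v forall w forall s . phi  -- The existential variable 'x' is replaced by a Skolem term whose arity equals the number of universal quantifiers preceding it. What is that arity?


Quantifier prefix: exists x forall y forall z forall u forall v forall w forall s
'x' is existentially quantified at position 1.
No universal quantifiers precede it.
Skolem function arity = 0 (a Skolem constant)

0


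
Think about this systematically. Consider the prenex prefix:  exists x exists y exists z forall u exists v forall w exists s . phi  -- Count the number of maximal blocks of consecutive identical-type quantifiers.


Quantifier-type sequence: E E E A E A E  (A=forall, E=exists)
Group into maximal same-type runs:
  Ex3 | Ax1 | Ex1 | Ax1 | Ex1
Number of blocks = 5

5


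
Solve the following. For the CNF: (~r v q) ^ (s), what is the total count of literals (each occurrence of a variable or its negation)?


Counting literals in each clause:
Clause 1: 2 literal(s)
Clause 2: 1 literal(s)
Total = 3

3


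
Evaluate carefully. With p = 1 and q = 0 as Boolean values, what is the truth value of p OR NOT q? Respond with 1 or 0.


p = 1, q = 0
Operation: p OR NOT q
Evaluate: 1 OR NOT 0 = 1

1


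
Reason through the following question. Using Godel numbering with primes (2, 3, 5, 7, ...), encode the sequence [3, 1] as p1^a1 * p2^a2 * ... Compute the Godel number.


Encode each element as an exponent of the corresponding prime:
  2^3 = 8
  3^1 = 3
Product = 8 * 3 = 24

24


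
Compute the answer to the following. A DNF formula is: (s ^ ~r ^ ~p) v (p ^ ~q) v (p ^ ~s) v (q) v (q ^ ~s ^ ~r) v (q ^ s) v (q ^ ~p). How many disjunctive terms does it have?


A DNF formula is a disjunction of terms (conjunctions).
Terms are separated by v.
Counting the disjuncts: 7 terms.

7


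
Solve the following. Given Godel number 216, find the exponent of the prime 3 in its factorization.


Factorize 216 by dividing by 3 repeatedly.
Division steps: 3 divides 216 exactly 3 time(s).
Exponent of 3 = 3

3


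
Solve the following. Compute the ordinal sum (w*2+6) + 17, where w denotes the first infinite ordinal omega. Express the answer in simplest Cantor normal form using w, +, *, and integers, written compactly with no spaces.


Compute (w*2+6) + 17.
Ordinal + is associative but NOT commutative; for finite n>0, n + w = w but w + n stays w+n.
By associativity: (w*2+6) + 17 = w*2 + (6+17) = w*2+23.
Result = w*2+23

w*2+23


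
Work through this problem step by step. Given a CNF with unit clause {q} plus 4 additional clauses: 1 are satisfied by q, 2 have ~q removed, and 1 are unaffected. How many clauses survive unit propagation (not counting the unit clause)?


Satisfied (removed): 1
Shortened (remain): 2
Unchanged (remain): 1
Remaining = 2 + 1 = 3

3


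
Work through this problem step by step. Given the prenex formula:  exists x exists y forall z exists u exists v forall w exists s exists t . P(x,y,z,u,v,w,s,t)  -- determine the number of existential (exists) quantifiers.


Quantifier prefix: exists x exists y forall z exists u exists v forall w exists s exists t
Mark each quantifier type:
  E E U E E U E E
Universal count = 2, Existential count = 6
Asked for existential (exists) quantifiers: 6

6


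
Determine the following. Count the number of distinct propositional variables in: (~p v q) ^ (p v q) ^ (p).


Identify each variable that appears in the formula.
Variables found: p, q
Count = 2

2


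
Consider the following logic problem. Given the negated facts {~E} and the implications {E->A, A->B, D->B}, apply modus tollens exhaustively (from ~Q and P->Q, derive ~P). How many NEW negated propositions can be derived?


Initial negated facts: {~E}
Apply modus tollens to closure:
  (no implication fires)
Final negated: {~E}
New negations: {(none)}
Count = 0

0


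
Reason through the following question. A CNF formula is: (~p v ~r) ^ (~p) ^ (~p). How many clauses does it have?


A CNF formula is a conjunction of clauses.
Clauses are separated by ^.
Counting the conjuncts: 3 clauses.

3


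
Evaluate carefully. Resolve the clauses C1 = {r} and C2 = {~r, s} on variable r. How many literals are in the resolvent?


Remove r from C1 and ~r from C2.
C1 remainder: {}
C2 remainder: {s}
Union (resolvent): {s}
Resolvent has 1 literal(s).

1


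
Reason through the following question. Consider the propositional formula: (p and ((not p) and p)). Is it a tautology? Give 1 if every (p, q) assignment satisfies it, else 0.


Check all 4 assignments:
p=0, q=0: 0
p=0, q=1: 0
p=1, q=0: 0
p=1, q=1: 0
Satisfying count = 0/4.
Tautology iff count = 4: no.

0


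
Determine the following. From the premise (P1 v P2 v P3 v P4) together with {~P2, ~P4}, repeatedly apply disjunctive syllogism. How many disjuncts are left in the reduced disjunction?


Original disjuncts (4): P1, P2, P3, P4
Negated (eliminate): ~P2, ~P4
Remaining disjuncts: P1, P3
Count = 4 - 2 = 2

2


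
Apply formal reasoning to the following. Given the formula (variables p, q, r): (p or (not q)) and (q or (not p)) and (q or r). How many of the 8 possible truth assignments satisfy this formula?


Evaluate all 8 assignments for p, q, r:
p=0, q=0, r=0: 0
p=0, q=0, r=1: 1
p=0, q=1, r=0: 0
p=0, q=1, r=1: 0
p=1, q=0, r=0: 0
p=1, q=0, r=1: 0
p=1, q=1, r=0: 1
p=1, q=1, r=1: 1
Satisfying count = 3

3


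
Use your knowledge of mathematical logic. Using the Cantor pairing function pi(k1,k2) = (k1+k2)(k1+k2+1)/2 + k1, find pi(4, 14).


k1 + k2 = 18
(k1+k2)(k1+k2+1)/2 = 18 * 19 / 2 = 171
pi = 171 + 4 = 175

175


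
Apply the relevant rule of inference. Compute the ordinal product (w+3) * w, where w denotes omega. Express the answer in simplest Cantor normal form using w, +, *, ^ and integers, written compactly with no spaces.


Compute (w+3) * w.
Ordinal * is associative and left-distributive over +, but NOT commutative; for finite n>1, n*w = w but w*n stays w*n.
(w+3) * w = sup{(w+3)*k : k<w} = sup{w*k+3} = w^2 (the +3 tail is absorbed in the limit).
Result = w^2

w^2


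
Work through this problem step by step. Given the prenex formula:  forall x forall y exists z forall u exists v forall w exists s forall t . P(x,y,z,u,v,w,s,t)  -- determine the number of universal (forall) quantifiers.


Quantifier prefix: forall x forall y exists z forall u exists v forall w exists s forall t
Mark each quantifier type:
  U U E U E U E U
Universal count = 5, Existential count = 3
Asked for universal (forall) quantifiers: 5

5


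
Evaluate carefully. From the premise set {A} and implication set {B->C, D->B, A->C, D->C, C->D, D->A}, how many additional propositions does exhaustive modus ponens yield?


Initial facts: {A}
Apply modus ponens to closure:
  A and A->C  =>  C
  C and C->D  =>  D
  D and D->B  =>  B
Final known: {A, B, C, D}
New propositions: {B, C, D}
Count = 3

3


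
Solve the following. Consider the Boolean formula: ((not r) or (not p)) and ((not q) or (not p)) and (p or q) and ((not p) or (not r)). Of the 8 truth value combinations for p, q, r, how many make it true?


Evaluate all 8 assignments for p, q, r:
p=0, q=0, r=0: 0
p=0, q=0, r=1: 0
p=0, q=1, r=0: 1
p=0, q=1, r=1: 1
p=1, q=0, r=0: 1
p=1, q=0, r=1: 0
p=1, q=1, r=0: 0
p=1, q=1, r=1: 0
Satisfying count = 3

3


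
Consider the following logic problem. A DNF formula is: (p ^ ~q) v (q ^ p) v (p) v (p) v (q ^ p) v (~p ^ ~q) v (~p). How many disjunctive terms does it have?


A DNF formula is a disjunction of terms (conjunctions).
Terms are separated by v.
Counting the disjuncts: 7 terms.

7


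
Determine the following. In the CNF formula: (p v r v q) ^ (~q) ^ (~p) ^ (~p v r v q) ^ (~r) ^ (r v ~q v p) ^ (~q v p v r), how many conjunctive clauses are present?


A CNF formula is a conjunction of clauses.
Clauses are separated by ^.
Counting the conjuncts: 7 clauses.

7


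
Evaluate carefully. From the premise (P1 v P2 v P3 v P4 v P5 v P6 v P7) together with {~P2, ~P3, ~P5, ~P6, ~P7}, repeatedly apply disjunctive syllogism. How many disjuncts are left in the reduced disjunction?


Original disjuncts (7): P1, P2, P3, P4, P5, P6, P7
Negated (eliminate): ~P2, ~P3, ~P5, ~P6, ~P7
Remaining disjuncts: P1, P4
Count = 7 - 5 = 2

2


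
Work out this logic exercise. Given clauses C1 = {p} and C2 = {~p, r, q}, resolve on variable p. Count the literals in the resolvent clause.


Remove p from C1 and ~p from C2.
C1 remainder: {}
C2 remainder: {r, q}
Union (resolvent): {q, r}
Resolvent has 2 literal(s).

2


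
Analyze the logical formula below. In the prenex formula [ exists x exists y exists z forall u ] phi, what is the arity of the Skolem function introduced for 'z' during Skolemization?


Quantifier prefix: exists x exists y exists z forall u
'z' is existentially quantified at position 3.
No universal quantifiers precede it.
Skolem function arity = 0 (a Skolem constant)

0


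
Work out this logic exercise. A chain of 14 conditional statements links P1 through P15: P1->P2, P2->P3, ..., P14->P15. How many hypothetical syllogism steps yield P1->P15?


With 14 implications in a chain connecting 15 propositions:
P1->P2, P2->P3, ..., P14->P15
Steps needed = (number of implications) - 1 = 14 - 1 = 13

13


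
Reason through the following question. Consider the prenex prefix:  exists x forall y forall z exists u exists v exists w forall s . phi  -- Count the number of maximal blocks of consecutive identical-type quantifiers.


Quantifier-type sequence: E A A E E E A  (A=forall, E=exists)
Group into maximal same-type runs:
  Ex1 | Ax2 | Ex3 | Ax1
Number of blocks = 4

4


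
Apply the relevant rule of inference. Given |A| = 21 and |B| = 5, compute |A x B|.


The Cartesian product A x B contains all ordered pairs (a, b).
|A x B| = |A| * |B| = 21 * 5 = 105

105


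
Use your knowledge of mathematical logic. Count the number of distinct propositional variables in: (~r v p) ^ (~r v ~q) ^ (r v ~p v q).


Identify each variable that appears in the formula.
Variables found: p, q, r
Count = 3

3


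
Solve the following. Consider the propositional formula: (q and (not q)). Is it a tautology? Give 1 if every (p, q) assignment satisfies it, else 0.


Check all 4 assignments:
p=0, q=0: 0
p=0, q=1: 0
p=1, q=0: 0
p=1, q=1: 0
Satisfying count = 0/4.
Tautology iff count = 4: no.

0


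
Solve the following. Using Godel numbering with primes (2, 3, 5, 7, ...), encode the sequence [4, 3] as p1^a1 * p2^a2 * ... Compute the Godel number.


Encode each element as an exponent of the corresponding prime:
  2^4 = 16
  3^3 = 27
Product = 16 * 27 = 432

432


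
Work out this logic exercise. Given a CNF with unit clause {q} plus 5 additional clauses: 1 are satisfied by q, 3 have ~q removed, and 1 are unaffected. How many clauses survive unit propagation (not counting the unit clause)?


Satisfied (removed): 1
Shortened (remain): 3
Unchanged (remain): 1
Remaining = 3 + 1 = 4

4


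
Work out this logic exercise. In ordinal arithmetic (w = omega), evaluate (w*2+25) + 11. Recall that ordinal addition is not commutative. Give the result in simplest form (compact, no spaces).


Compute (w*2+25) + 11.
Ordinal + is associative but NOT commutative; for finite n>0, n + w = w but w + n stays w+n.
By associativity: (w*2+25) + 11 = w*2 + (25+11) = w*2+36.
Result = w*2+36

w*2+36


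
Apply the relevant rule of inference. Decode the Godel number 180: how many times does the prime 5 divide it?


Factorize 180 by dividing by 5 repeatedly.
Division steps: 5 divides 180 exactly 1 time(s).
Exponent of 5 = 1

1


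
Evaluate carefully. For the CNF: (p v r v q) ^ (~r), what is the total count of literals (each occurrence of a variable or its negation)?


Counting literals in each clause:
Clause 1: 3 literal(s)
Clause 2: 1 literal(s)
Total = 4

4
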